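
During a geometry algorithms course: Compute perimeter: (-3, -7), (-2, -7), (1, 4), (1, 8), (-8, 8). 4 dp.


Sides: (-3, -7)->(-2, -7): sqrt(1) = 1, (-2, -7)->(1, 4): sqrt(130) = 11.401754, (1, 4)->(1, 8): sqrt(16) = 4, (1, 8)->(-8, 8): sqrt(81) = 9, (-8, 8)->(-3, -7): sqrt(250) = 15.811388
Sum = 41.213142
Perimeter = 41.2131

41.2131


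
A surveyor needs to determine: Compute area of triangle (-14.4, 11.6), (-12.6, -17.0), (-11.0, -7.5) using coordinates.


Area = |x_A(y_B-y_C) + x_B(y_C-y_A) + x_C(y_A-y_B)|/2
= |136.8 + 240.66 + (-314.6)|/2
= 62.86/2 = 31.43

31.43


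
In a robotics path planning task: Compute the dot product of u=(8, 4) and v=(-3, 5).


u . v = u_x*v_x + u_y*v_y = 8*(-3) + 4*5
= (-24) + 20 = -4

-4


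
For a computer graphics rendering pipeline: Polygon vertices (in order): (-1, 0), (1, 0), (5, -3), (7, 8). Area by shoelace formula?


Shoelace sum: ((-1)*0 - 1*0) + (1*(-3) - 5*0) + (5*8 - 7*(-3)) + (7*0 - (-1)*8)
= 66
Area = |66|/2 = 33

33


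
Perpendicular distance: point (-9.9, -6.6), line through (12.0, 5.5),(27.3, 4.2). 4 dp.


|cross product| = 213.6
|line direction| = sqrt(235.78) = 15.3551
Distance = 213.6/sqrt(235.78) = 13.9107

13.9107


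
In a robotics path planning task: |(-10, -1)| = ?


|u| = sqrt((-10)^2 + (-1)^2) = sqrt(101) = 10.0499

10.0499


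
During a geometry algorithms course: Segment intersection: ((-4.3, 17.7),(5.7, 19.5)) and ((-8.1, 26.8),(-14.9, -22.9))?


Cross products: d1=250.74, d2=735.5, d3=97.84, d4=-386.92
d1*d2 < 0 and d3*d4 < 0? no

No, they don't intersect


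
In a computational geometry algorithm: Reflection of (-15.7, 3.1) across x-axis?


Reflection over x-axis: (x,y) -> (x,-y)
(-15.7, 3.1) -> (-15.7, -3.1)

(-15.7, -3.1)


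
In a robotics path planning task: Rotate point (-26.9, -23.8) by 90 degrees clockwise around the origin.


90° CW: (x,y) -> (y, -x)
(-26.9,-23.8) -> (-23.8, 26.9)

(-23.8, 26.9)


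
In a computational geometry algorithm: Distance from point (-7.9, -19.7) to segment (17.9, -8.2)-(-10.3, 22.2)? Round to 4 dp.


Project P onto AB: t = 0.2198 (clamped to [0,1])
Closest point on segment: (11.7011, -1.5174)
Distance: 26.7359

26.7359


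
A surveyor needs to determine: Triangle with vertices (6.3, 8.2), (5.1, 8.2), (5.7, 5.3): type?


Side lengths squared: AB^2=1.44, BC^2=8.77, CA^2=8.77
Sorted: [1.44, 8.77, 8.77]
By sides: Isosceles, By angles: Acute

Isosceles, Acute


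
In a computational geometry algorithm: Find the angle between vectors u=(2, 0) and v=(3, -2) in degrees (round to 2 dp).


u.v = 6, |u| = sqrt(4) = 2, |v| = sqrt(13) = 3.6056
cos(theta) = u.v/(|u||v|) = 6/sqrt(52) = 0.83205
theta = acos(0.83205) = 33.69 degrees

33.69 degrees


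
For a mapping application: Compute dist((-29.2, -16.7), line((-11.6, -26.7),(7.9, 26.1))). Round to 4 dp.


|cross product| = 1124.28
|line direction| = sqrt(3168.09) = 56.2858
Distance = 1124.28/sqrt(3168.09) = 19.9745

19.9745


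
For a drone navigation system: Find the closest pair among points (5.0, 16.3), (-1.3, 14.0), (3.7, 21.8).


d(P0,P1) = 6.7067, d(P0,P2) = 5.6515, d(P1,P2) = 9.265
Closest: P0 and P2

Closest pair: (5.0, 16.3) and (3.7, 21.8), distance = 5.6515


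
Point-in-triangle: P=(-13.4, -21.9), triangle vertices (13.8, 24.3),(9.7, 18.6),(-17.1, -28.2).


Cross products: AB x AP = 34.38, BC x BP = 4.32, CA x CP = 0.42
All same sign? yes

Yes, inside


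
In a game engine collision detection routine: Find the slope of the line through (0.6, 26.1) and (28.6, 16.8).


slope = (y2-y1)/(x2-x1) = (16.8-26.1)/(28.6-0.6) = (-9.3)/28 = -0.3321

-0.3321


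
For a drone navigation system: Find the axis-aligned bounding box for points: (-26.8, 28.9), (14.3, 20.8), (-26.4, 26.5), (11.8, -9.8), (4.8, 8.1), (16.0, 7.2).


x range: [-26.8, 16]
y range: [-9.8, 28.9]
Bounding box: (-26.8,-9.8) to (16,28.9)

(-26.8,-9.8) to (16,28.9)


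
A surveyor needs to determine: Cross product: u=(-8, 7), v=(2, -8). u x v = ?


u x v = u_x*v_y - u_y*v_x = (-8)*(-8) - 7*2
= 64 - 14 = 50

50


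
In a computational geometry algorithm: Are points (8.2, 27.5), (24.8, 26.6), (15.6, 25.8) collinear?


Cross product: (24.8-8.2)*(25.8-27.5) - (26.6-27.5)*(15.6-8.2)
= -21.56

No, not collinear


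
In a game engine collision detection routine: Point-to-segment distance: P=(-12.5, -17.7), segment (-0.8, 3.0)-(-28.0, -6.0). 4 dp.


Project P onto AB: t = 0.6147 (clamped to [0,1])
Closest point on segment: (-17.5188, -2.532)
Distance: 15.9768

15.9768


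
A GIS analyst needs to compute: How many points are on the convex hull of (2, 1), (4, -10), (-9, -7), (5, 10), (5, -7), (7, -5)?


Convex hull vertices (CCW): (-9, -7), (4, -10), (7, -5), (5, 10)
Count = 4

4


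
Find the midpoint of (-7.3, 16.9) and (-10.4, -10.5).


M = (((-7.3)+(-10.4))/2, (16.9+(-10.5))/2)
= (-8.85, 3.2)

(-8.85, 3.2)


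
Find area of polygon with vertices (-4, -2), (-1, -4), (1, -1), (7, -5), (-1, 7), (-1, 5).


Shoelace sum: ((-4)*(-4) - (-1)*(-2)) + ((-1)*(-1) - 1*(-4)) + (1*(-5) - 7*(-1)) + (7*7 - (-1)*(-5)) + ((-1)*5 - (-1)*7) + ((-1)*(-2) - (-4)*5)
= 89
Area = |89|/2 = 44.5

44.5


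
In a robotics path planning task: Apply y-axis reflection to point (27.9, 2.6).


Reflection over y-axis: (x,y) -> (-x,y)
(27.9, 2.6) -> (-27.9, 2.6)

(-27.9, 2.6)


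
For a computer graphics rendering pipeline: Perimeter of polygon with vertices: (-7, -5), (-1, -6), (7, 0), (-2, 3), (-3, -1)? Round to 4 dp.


Sides: (-7, -5)->(-1, -6): sqrt(37) = 6.082763, (-1, -6)->(7, 0): sqrt(100) = 10, (7, 0)->(-2, 3): sqrt(90) = 9.486833, (-2, 3)->(-3, -1): sqrt(17) = 4.123106, (-3, -1)->(-7, -5): sqrt(32) = 5.656854
Sum = 35.349556
Perimeter = 35.3496

35.3496


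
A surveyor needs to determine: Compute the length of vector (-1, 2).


|u| = sqrt((-1)^2 + 2^2) = sqrt(5) = 2.2361

2.2361


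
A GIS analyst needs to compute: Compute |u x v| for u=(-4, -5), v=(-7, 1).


|u x v| = |(-4)*1 - (-5)*(-7)|
= |(-4) - 35| = 39

39


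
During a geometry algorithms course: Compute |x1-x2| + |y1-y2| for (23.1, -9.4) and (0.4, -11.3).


|23.1-0.4| + |(-9.4)-(-11.3)| = 22.7 + 1.9 = 24.6

24.6


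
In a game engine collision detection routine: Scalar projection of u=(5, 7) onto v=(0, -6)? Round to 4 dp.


u.v = -42, |v| = sqrt(36) = 6
Scalar projection = u.v / |v| = -42 / sqrt(36) = -7

-7


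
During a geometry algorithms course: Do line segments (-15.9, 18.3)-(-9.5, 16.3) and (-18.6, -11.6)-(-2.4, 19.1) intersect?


Cross products: d1=401.49, d2=172.61, d3=-196.76, d4=32.12
d1*d2 < 0 and d3*d4 < 0? no

No, they don't intersect


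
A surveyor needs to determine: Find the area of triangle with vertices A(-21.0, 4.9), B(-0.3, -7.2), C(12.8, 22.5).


Area = |x_A(y_B-y_C) + x_B(y_C-y_A) + x_C(y_A-y_B)|/2
= |623.7 + (-5.28) + 154.88|/2
= 773.3/2 = 386.65

386.65


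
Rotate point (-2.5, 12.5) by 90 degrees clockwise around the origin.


90° CW: (x,y) -> (y, -x)
(-2.5,12.5) -> (12.5, 2.5)

(12.5, 2.5)


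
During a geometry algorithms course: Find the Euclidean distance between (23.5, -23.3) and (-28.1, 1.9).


dx=-51.6, dy=25.2
d^2 = (-51.6)^2 + 25.2^2 = 3297.6
d = sqrt(3297.6) = 57.4247

57.4247


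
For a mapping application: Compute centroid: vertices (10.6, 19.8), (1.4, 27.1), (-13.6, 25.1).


Centroid = ((x_A+x_B+x_C)/3, (y_A+y_B+y_C)/3)
= ((10.6+1.4+(-13.6))/3, (19.8+27.1+25.1)/3)
= (-0.5333, 24)

(-0.5333, 24)


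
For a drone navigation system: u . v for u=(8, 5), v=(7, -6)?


u . v = u_x*v_x + u_y*v_y = 8*7 + 5*(-6)
= 56 + (-30) = 26

26


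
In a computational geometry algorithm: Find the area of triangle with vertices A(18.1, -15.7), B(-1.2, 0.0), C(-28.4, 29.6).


Area = |x_A(y_B-y_C) + x_B(y_C-y_A) + x_C(y_A-y_B)|/2
= |(-535.76) + (-54.36) + 445.88|/2
= 144.24/2 = 72.12

72.12


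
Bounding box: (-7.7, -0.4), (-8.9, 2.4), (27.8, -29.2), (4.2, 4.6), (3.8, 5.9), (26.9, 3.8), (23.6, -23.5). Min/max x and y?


x range: [-8.9, 27.8]
y range: [-29.2, 5.9]
Bounding box: (-8.9,-29.2) to (27.8,5.9)

(-8.9,-29.2) to (27.8,5.9)


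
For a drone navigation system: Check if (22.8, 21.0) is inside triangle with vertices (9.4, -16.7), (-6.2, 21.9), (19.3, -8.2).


Cross products: AB x AP = -1105.36, BC x BP = 849.95, CA x CP = -259.33
All same sign? no

No, outside


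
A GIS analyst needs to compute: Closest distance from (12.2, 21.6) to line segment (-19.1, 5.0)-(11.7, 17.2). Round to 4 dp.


Project P onto AB: t = 1 (clamped to [0,1])
Closest point on segment: (11.7, 17.2)
Distance: 4.4283

4.4283


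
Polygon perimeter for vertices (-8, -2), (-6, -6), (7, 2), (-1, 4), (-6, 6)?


Sides: (-8, -2)->(-6, -6): sqrt(20) = 4.472136, (-6, -6)->(7, 2): sqrt(233) = 15.264338, (7, 2)->(-1, 4): sqrt(68) = 8.246211, (-1, 4)->(-6, 6): sqrt(29) = 5.385165, (-6, 6)->(-8, -2): sqrt(68) = 8.246211
Sum = 41.614061
Perimeter = 41.6141

41.6141


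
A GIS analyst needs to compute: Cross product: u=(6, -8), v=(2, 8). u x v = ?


u x v = u_x*v_y - u_y*v_x = 6*8 - (-8)*2
= 48 - (-16) = 64

64


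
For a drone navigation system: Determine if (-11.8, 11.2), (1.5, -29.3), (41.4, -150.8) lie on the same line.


Cross product: (1.5-(-11.8))*((-150.8)-11.2) - ((-29.3)-11.2)*(41.4-(-11.8))
= 0

Yes, collinear


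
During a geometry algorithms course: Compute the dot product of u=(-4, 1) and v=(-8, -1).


u . v = u_x*v_x + u_y*v_y = (-4)*(-8) + 1*(-1)
= 32 + (-1) = 31

31


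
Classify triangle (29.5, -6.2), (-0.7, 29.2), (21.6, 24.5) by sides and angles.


Side lengths squared: AB^2=2165.2, BC^2=519.38, CA^2=1004.9
Sorted: [519.38, 1004.9, 2165.2]
By sides: Scalene, By angles: Obtuse

Scalene, Obtuse


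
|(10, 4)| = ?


|u| = sqrt(10^2 + 4^2) = sqrt(116) = 10.7703

10.7703


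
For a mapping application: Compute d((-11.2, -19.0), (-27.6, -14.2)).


dx=-16.4, dy=4.8
d^2 = (-16.4)^2 + 4.8^2 = 292
d = sqrt(292) = 17.088

17.088


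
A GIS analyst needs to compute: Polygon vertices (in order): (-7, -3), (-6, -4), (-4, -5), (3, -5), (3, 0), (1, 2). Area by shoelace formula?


Shoelace sum: ((-7)*(-4) - (-6)*(-3)) + ((-6)*(-5) - (-4)*(-4)) + ((-4)*(-5) - 3*(-5)) + (3*0 - 3*(-5)) + (3*2 - 1*0) + (1*(-3) - (-7)*2)
= 91
Area = |91|/2 = 45.5

45.5


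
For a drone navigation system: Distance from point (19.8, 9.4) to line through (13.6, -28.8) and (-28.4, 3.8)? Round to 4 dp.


|cross product| = 1806.52
|line direction| = sqrt(2826.76) = 53.1673
Distance = 1806.52/sqrt(2826.76) = 33.978

33.978


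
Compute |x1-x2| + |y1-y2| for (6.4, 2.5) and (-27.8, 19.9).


|6.4-(-27.8)| + |2.5-19.9| = 34.2 + 17.4 = 51.6

51.6


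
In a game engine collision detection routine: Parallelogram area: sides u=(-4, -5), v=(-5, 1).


|u x v| = |(-4)*1 - (-5)*(-5)|
= |(-4) - 25| = 29

29


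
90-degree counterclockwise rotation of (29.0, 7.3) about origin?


90° CCW: (x,y) -> (-y, x)
(29,7.3) -> (-7.3, 29)

(-7.3, 29)


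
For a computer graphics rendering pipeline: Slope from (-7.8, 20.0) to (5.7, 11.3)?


slope = (y2-y1)/(x2-x1) = (11.3-20)/(5.7-(-7.8)) = (-8.7)/13.5 = -0.6444

-0.6444


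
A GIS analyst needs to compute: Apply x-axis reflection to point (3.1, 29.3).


Reflection over x-axis: (x,y) -> (x,-y)
(3.1, 29.3) -> (3.1, -29.3)

(3.1, -29.3)


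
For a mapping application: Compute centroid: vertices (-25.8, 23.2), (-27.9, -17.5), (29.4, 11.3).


Centroid = ((x_A+x_B+x_C)/3, (y_A+y_B+y_C)/3)
= (((-25.8)+(-27.9)+29.4)/3, (23.2+(-17.5)+11.3)/3)
= (-8.1, 5.6667)

(-8.1, 5.6667)


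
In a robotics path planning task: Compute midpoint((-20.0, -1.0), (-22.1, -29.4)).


M = (((-20)+(-22.1))/2, ((-1)+(-29.4))/2)
= (-21.05, -15.2)

(-21.05, -15.2)


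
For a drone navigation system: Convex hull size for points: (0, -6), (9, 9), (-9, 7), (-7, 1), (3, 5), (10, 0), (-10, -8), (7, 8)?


Convex hull vertices (CCW): (-10, -8), (0, -6), (10, 0), (9, 9), (-9, 7)
Count = 5

5


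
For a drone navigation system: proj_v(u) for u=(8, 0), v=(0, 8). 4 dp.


u.v = 0, |v| = sqrt(64) = 8
Scalar projection = u.v / |v| = 0 / sqrt(64) = 0

0


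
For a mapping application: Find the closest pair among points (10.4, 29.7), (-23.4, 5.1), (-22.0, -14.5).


d(P0,P1) = 41.8043, d(P0,P2) = 54.8033, d(P1,P2) = 19.6499
Closest: P1 and P2

Closest pair: (-23.4, 5.1) and (-22.0, -14.5), distance = 19.6499


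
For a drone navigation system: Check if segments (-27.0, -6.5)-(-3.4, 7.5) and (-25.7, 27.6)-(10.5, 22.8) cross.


Cross products: d1=-1240.66, d2=-620.58, d3=786.56, d4=166.48
d1*d2 < 0 and d3*d4 < 0? no

No, they don't intersect


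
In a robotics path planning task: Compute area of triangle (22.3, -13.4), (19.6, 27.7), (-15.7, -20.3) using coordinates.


Area = |x_A(y_B-y_C) + x_B(y_C-y_A) + x_C(y_A-y_B)|/2
= |1070.4 + (-135.24) + 645.27|/2
= 1580.43/2 = 790.215

790.215


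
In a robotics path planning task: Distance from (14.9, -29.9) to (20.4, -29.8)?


dx=5.5, dy=0.1
d^2 = 5.5^2 + 0.1^2 = 30.26
d = sqrt(30.26) = 5.5009

5.5009


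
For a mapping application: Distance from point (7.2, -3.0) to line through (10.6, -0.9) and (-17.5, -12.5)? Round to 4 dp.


|cross product| = 19.57
|line direction| = sqrt(924.17) = 30.4002
Distance = 19.57/sqrt(924.17) = 0.6437

0.6437


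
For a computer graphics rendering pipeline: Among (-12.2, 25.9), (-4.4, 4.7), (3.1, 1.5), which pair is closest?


d(P0,P1) = 22.5894, d(P0,P2) = 28.8002, d(P1,P2) = 8.1541
Closest: P1 and P2

Closest pair: (-4.4, 4.7) and (3.1, 1.5), distance = 8.1541


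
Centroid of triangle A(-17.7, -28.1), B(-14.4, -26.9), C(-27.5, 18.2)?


Centroid = ((x_A+x_B+x_C)/3, (y_A+y_B+y_C)/3)
= (((-17.7)+(-14.4)+(-27.5))/3, ((-28.1)+(-26.9)+18.2)/3)
= (-19.8667, -12.2667)

(-19.8667, -12.2667)


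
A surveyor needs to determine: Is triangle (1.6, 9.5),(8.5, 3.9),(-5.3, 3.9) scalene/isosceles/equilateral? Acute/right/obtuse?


Side lengths squared: AB^2=78.97, BC^2=190.44, CA^2=78.97
Sorted: [78.97, 78.97, 190.44]
By sides: Isosceles, By angles: Obtuse

Isosceles, Obtuse


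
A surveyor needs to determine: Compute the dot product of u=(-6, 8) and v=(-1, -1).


u . v = u_x*v_x + u_y*v_y = (-6)*(-1) + 8*(-1)
= 6 + (-8) = -2

-2


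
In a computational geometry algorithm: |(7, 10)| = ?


|u| = sqrt(7^2 + 10^2) = sqrt(149) = 12.2066

12.2066


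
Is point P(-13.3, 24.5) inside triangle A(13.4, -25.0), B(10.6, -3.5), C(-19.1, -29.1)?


Cross products: AB x AP = 435.45, BC x BP = -1443.44, CA x CP = 1718.22
All same sign? no

No, outside


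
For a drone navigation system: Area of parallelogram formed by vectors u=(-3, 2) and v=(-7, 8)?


|u x v| = |(-3)*8 - 2*(-7)|
= |(-24) - (-14)| = 10

10


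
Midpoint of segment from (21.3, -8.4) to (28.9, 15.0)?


M = ((21.3+28.9)/2, ((-8.4)+15)/2)
= (25.1, 3.3)

(25.1, 3.3)


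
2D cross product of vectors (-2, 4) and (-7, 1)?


u x v = u_x*v_y - u_y*v_x = (-2)*1 - 4*(-7)
= (-2) - (-28) = 26

26


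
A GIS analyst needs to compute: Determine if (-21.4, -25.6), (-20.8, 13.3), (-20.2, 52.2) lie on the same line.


Cross product: ((-20.8)-(-21.4))*(52.2-(-25.6)) - (13.3-(-25.6))*((-20.2)-(-21.4))
= 0

Yes, collinear


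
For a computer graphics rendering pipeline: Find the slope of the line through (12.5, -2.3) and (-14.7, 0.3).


slope = (y2-y1)/(x2-x1) = (0.3-(-2.3))/((-14.7)-12.5) = 2.6/(-27.2) = -0.0956

-0.0956


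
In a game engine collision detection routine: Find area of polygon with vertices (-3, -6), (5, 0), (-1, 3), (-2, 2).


Shoelace sum: ((-3)*0 - 5*(-6)) + (5*3 - (-1)*0) + ((-1)*2 - (-2)*3) + ((-2)*(-6) - (-3)*2)
= 67
Area = |67|/2 = 33.5

33.5


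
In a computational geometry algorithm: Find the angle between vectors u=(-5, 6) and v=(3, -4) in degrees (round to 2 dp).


u.v = -39, |u| = sqrt(61) = 7.8102, |v| = sqrt(25) = 5
cos(theta) = u.v/(|u||v|) = -39/sqrt(1525) = -0.998688
theta = acos(-0.998688) = 177.06 degrees

177.06 degrees


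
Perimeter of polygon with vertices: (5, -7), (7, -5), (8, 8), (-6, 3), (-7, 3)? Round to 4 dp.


Sides: (5, -7)->(7, -5): sqrt(8) = 2.828427, (7, -5)->(8, 8): sqrt(170) = 13.038405, (8, 8)->(-6, 3): sqrt(221) = 14.866069, (-6, 3)->(-7, 3): sqrt(1) = 1, (-7, 3)->(5, -7): sqrt(244) = 15.620499
Sum = 47.3534
Perimeter = 47.3534

47.3534


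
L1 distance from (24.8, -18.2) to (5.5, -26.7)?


|24.8-5.5| + |(-18.2)-(-26.7)| = 19.3 + 8.5 = 27.8

27.8


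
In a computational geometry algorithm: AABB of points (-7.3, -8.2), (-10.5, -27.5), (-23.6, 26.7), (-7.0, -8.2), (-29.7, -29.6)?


x range: [-29.7, -7]
y range: [-29.6, 26.7]
Bounding box: (-29.7,-29.6) to (-7,26.7)

(-29.7,-29.6) to (-7,26.7)


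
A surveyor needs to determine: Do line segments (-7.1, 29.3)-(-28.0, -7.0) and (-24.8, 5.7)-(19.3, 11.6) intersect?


Cross products: d1=936.33, d2=-541.19, d3=-149.27, d4=1328.25
d1*d2 < 0 and d3*d4 < 0? yes

Yes, they intersect


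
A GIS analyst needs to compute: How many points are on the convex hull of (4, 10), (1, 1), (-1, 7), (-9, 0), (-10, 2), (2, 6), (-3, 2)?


Convex hull vertices (CCW): (-10, 2), (-9, 0), (1, 1), (4, 10)
Count = 4

4


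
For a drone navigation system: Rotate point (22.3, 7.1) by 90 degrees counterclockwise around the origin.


90° CCW: (x,y) -> (-y, x)
(22.3,7.1) -> (-7.1, 22.3)

(-7.1, 22.3)


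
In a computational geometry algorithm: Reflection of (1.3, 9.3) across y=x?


Reflection over y=x: (x,y) -> (y,x)
(1.3, 9.3) -> (9.3, 1.3)

(9.3, 1.3)


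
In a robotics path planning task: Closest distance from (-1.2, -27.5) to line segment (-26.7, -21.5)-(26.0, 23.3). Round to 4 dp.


Project P onto AB: t = 0.2247 (clamped to [0,1])
Closest point on segment: (-14.8582, -11.4333)
Distance: 21.0875

21.0875


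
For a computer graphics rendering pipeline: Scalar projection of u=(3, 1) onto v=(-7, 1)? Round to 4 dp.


u.v = -20, |v| = sqrt(50) = 7.0711
Scalar projection = u.v / |v| = -20 / sqrt(50) = -2.8284

-2.8284


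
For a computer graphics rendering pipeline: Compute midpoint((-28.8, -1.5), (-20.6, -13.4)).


M = (((-28.8)+(-20.6))/2, ((-1.5)+(-13.4))/2)
= (-24.7, -7.45)

(-24.7, -7.45)


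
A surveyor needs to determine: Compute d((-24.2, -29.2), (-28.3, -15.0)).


dx=-4.1, dy=14.2
d^2 = (-4.1)^2 + 14.2^2 = 218.45
d = sqrt(218.45) = 14.7801

14.7801


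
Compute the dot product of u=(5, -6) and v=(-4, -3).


u . v = u_x*v_x + u_y*v_y = 5*(-4) + (-6)*(-3)
= (-20) + 18 = -2

-2


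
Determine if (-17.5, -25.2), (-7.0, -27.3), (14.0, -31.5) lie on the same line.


Cross product: ((-7)-(-17.5))*((-31.5)-(-25.2)) - ((-27.3)-(-25.2))*(14-(-17.5))
= 0

Yes, collinear


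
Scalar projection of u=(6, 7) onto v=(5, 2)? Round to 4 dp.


u.v = 44, |v| = sqrt(29) = 5.3852
Scalar projection = u.v / |v| = 44 / sqrt(29) = 8.1706

8.1706


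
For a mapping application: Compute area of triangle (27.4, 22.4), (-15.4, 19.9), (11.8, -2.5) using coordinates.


Area = |x_A(y_B-y_C) + x_B(y_C-y_A) + x_C(y_A-y_B)|/2
= |613.76 + 383.46 + 29.5|/2
= 1026.72/2 = 513.36

513.36


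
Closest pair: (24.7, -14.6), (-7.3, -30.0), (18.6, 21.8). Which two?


d(P0,P1) = 35.5128, d(P0,P2) = 36.9076, d(P1,P2) = 57.9142
Closest: P0 and P1

Closest pair: (24.7, -14.6) and (-7.3, -30.0), distance = 35.5128


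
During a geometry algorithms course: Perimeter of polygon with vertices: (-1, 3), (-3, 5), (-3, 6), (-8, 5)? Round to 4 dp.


Sides: (-1, 3)->(-3, 5): sqrt(8) = 2.828427, (-3, 5)->(-3, 6): sqrt(1) = 1, (-3, 6)->(-8, 5): sqrt(26) = 5.09902, (-8, 5)->(-1, 3): sqrt(53) = 7.28011
Sum = 16.207557
Perimeter = 16.2076

16.2076


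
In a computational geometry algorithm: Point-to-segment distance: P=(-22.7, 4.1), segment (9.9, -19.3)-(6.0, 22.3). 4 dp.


Project P onto AB: t = 0.6304 (clamped to [0,1])
Closest point on segment: (7.4413, 6.9258)
Distance: 30.2735

30.2735


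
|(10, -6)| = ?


|u| = sqrt(10^2 + (-6)^2) = sqrt(136) = 11.6619

11.6619


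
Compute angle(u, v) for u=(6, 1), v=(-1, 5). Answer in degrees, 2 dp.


u.v = -1, |u| = sqrt(37) = 6.0828, |v| = sqrt(26) = 5.099
cos(theta) = u.v/(|u||v|) = -1/sqrt(962) = -0.032241
theta = acos(-0.032241) = 91.85 degrees

91.85 degrees


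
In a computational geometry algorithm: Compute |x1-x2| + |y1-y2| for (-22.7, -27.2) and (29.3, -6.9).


|(-22.7)-29.3| + |(-27.2)-(-6.9)| = 52 + 20.3 = 72.3

72.3


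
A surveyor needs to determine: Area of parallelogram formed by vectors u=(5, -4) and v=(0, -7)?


|u x v| = |5*(-7) - (-4)*0|
= |(-35) - 0| = 35

35


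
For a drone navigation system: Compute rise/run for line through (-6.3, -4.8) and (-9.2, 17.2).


slope = (y2-y1)/(x2-x1) = (17.2-(-4.8))/((-9.2)-(-6.3)) = 22/(-2.9) = -7.5862

-7.5862


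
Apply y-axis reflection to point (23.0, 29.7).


Reflection over y-axis: (x,y) -> (-x,y)
(23, 29.7) -> (-23, 29.7)

(-23, 29.7)


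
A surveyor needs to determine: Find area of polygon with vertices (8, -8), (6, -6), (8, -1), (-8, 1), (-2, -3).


Shoelace sum: (8*(-6) - 6*(-8)) + (6*(-1) - 8*(-6)) + (8*1 - (-8)*(-1)) + ((-8)*(-3) - (-2)*1) + ((-2)*(-8) - 8*(-3))
= 108
Area = |108|/2 = 54

54


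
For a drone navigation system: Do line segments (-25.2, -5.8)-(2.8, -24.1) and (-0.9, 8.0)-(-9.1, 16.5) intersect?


Cross products: d1=319.71, d2=231.77, d3=831.09, d4=919.03
d1*d2 < 0 and d3*d4 < 0? no

No, they don't intersect


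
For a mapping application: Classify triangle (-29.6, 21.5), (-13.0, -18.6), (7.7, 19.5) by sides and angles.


Side lengths squared: AB^2=1883.57, BC^2=1880.1, CA^2=1395.29
Sorted: [1395.29, 1880.1, 1883.57]
By sides: Scalene, By angles: Acute

Scalene, Acute


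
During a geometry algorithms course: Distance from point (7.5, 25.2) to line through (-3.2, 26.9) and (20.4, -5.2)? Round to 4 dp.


|cross product| = 303.35
|line direction| = sqrt(1587.37) = 39.8418
Distance = 303.35/sqrt(1587.37) = 7.6139

7.6139


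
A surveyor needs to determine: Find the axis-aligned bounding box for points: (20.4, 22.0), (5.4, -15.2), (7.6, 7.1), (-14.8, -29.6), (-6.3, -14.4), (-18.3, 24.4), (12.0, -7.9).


x range: [-18.3, 20.4]
y range: [-29.6, 24.4]
Bounding box: (-18.3,-29.6) to (20.4,24.4)

(-18.3,-29.6) to (20.4,24.4)


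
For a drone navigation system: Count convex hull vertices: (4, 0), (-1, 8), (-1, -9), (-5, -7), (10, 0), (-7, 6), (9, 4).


Convex hull vertices (CCW): (-7, 6), (-5, -7), (-1, -9), (10, 0), (9, 4), (-1, 8)
Count = 6

6


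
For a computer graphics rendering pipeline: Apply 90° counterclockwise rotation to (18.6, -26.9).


90° CCW: (x,y) -> (-y, x)
(18.6,-26.9) -> (26.9, 18.6)

(26.9, 18.6)


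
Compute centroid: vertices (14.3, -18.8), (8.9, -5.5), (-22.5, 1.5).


Centroid = ((x_A+x_B+x_C)/3, (y_A+y_B+y_C)/3)
= ((14.3+8.9+(-22.5))/3, ((-18.8)+(-5.5)+1.5)/3)
= (0.2333, -7.6)

(0.2333, -7.6)


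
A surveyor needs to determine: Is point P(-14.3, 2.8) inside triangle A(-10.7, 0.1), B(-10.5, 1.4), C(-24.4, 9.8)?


Cross products: AB x AP = 5.22, BC x BP = 12.46, CA x CP = 2.07
All same sign? yes

Yes, inside


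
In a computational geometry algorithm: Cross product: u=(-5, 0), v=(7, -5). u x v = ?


u x v = u_x*v_y - u_y*v_x = (-5)*(-5) - 0*7
= 25 - 0 = 25

25


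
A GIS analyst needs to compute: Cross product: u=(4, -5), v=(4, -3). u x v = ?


u x v = u_x*v_y - u_y*v_x = 4*(-3) - (-5)*4
= (-12) - (-20) = 8

8


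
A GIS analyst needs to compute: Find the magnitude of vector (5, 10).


|u| = sqrt(5^2 + 10^2) = sqrt(125) = 11.1803

11.1803


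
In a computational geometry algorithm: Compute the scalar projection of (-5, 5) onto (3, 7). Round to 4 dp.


u.v = 20, |v| = sqrt(58) = 7.6158
Scalar projection = u.v / |v| = 20 / sqrt(58) = 2.6261

2.6261


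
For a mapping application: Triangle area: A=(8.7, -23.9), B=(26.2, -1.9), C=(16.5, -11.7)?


Area = |x_A(y_B-y_C) + x_B(y_C-y_A) + x_C(y_A-y_B)|/2
= |85.26 + 319.64 + (-363)|/2
= 41.9/2 = 20.95

20.95


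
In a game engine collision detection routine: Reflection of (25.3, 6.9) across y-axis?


Reflection over y-axis: (x,y) -> (-x,y)
(25.3, 6.9) -> (-25.3, 6.9)

(-25.3, 6.9)


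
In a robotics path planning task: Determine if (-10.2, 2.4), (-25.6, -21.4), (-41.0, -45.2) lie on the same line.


Cross product: ((-25.6)-(-10.2))*((-45.2)-2.4) - ((-21.4)-2.4)*((-41)-(-10.2))
= 0

Yes, collinear


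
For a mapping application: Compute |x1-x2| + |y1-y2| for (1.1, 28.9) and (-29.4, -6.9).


|1.1-(-29.4)| + |28.9-(-6.9)| = 30.5 + 35.8 = 66.3

66.3


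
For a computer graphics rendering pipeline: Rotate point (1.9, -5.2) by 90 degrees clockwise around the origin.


90° CW: (x,y) -> (y, -x)
(1.9,-5.2) -> (-5.2, -1.9)

(-5.2, -1.9)


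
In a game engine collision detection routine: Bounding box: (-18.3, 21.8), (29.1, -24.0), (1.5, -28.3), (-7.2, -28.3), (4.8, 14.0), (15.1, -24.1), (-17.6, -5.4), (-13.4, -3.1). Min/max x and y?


x range: [-18.3, 29.1]
y range: [-28.3, 21.8]
Bounding box: (-18.3,-28.3) to (29.1,21.8)

(-18.3,-28.3) to (29.1,21.8)


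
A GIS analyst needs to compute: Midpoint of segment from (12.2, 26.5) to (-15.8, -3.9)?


M = ((12.2+(-15.8))/2, (26.5+(-3.9))/2)
= (-1.8, 11.3)

(-1.8, 11.3)


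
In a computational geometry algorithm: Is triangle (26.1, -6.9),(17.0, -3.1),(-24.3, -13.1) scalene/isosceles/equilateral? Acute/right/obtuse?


Side lengths squared: AB^2=97.25, BC^2=1805.69, CA^2=2578.6
Sorted: [97.25, 1805.69, 2578.6]
By sides: Scalene, By angles: Obtuse

Scalene, Obtuse


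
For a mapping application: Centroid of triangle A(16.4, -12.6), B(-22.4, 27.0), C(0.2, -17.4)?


Centroid = ((x_A+x_B+x_C)/3, (y_A+y_B+y_C)/3)
= ((16.4+(-22.4)+0.2)/3, ((-12.6)+27+(-17.4))/3)
= (-1.9333, -1)

(-1.9333, -1)


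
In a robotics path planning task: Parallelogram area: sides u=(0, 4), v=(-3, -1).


|u x v| = |0*(-1) - 4*(-3)|
= |0 - (-12)| = 12

12


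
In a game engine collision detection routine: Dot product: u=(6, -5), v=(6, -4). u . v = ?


u . v = u_x*v_x + u_y*v_y = 6*6 + (-5)*(-4)
= 36 + 20 = 56

56


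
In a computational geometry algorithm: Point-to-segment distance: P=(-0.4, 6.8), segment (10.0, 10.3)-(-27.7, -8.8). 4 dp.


Project P onto AB: t = 0.2569 (clamped to [0,1])
Closest point on segment: (0.3132, 5.3923)
Distance: 1.578

1.578


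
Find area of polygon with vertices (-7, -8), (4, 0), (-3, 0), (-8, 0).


Shoelace sum: ((-7)*0 - 4*(-8)) + (4*0 - (-3)*0) + ((-3)*0 - (-8)*0) + ((-8)*(-8) - (-7)*0)
= 96
Area = |96|/2 = 48

48


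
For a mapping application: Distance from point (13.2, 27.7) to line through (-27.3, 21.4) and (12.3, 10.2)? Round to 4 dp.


|cross product| = 703.08
|line direction| = sqrt(1693.6) = 41.1534
Distance = 703.08/sqrt(1693.6) = 17.0844

17.0844


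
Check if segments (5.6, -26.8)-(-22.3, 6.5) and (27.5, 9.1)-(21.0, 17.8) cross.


Cross products: d1=423.88, d2=450.16, d3=-1730.88, d4=-1757.16
d1*d2 < 0 and d3*d4 < 0? no

No, they don't intersect


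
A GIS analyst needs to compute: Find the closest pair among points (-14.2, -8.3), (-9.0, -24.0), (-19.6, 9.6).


d(P0,P1) = 16.5387, d(P0,P2) = 18.6968, d(P1,P2) = 35.2324
Closest: P0 and P1

Closest pair: (-14.2, -8.3) and (-9.0, -24.0), distance = 16.5387


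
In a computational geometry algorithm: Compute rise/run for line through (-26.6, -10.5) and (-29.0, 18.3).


slope = (y2-y1)/(x2-x1) = (18.3-(-10.5))/((-29)-(-26.6)) = 28.8/(-2.4) = -12

-12


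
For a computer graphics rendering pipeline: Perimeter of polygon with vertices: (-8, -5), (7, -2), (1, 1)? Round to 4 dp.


Sides: (-8, -5)->(7, -2): sqrt(234) = 15.297059, (7, -2)->(1, 1): sqrt(45) = 6.708204, (1, 1)->(-8, -5): sqrt(117) = 10.816654
Sum = 32.821917
Perimeter = 32.8219

32.8219


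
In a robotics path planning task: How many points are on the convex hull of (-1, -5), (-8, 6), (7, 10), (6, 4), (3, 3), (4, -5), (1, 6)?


Convex hull vertices (CCW): (-8, 6), (-1, -5), (4, -5), (6, 4), (7, 10)
Count = 5

5


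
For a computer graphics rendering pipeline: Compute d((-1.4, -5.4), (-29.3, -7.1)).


dx=-27.9, dy=-1.7
d^2 = (-27.9)^2 + (-1.7)^2 = 781.3
d = sqrt(781.3) = 27.9517

27.9517


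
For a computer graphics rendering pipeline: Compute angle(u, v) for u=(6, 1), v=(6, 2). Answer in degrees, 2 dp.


u.v = 38, |u| = sqrt(37) = 6.0828, |v| = sqrt(40) = 6.3246
cos(theta) = u.v/(|u||v|) = 38/sqrt(1480) = 0.987763
theta = acos(0.987763) = 8.97 degrees

8.97 degrees


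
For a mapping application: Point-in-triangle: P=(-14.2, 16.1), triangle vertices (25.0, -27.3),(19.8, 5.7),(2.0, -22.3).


Cross products: AB x AP = 1067.92, BC x BP = -1137.12, CA x CP = 802.2
All same sign? no

No, outside


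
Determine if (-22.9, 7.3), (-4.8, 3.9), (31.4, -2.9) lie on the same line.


Cross product: ((-4.8)-(-22.9))*((-2.9)-7.3) - (3.9-7.3)*(31.4-(-22.9))
= 0

Yes, collinear


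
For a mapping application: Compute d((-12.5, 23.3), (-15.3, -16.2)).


dx=-2.8, dy=-39.5
d^2 = (-2.8)^2 + (-39.5)^2 = 1568.09
d = sqrt(1568.09) = 39.5991

39.5991


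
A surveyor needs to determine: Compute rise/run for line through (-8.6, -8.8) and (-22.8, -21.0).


slope = (y2-y1)/(x2-x1) = ((-21)-(-8.8))/((-22.8)-(-8.6)) = (-12.2)/(-14.2) = 0.8592

0.8592


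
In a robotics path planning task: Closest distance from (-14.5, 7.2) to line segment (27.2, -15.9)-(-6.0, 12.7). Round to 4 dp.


Project P onto AB: t = 1 (clamped to [0,1])
Closest point on segment: (-6, 12.7)
Distance: 10.1242

10.1242


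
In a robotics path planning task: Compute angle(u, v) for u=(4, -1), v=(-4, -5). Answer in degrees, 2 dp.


u.v = -11, |u| = sqrt(17) = 4.1231, |v| = sqrt(41) = 6.4031
cos(theta) = u.v/(|u||v|) = -11/sqrt(697) = -0.416655
theta = acos(-0.416655) = 114.62 degrees

114.62 degrees


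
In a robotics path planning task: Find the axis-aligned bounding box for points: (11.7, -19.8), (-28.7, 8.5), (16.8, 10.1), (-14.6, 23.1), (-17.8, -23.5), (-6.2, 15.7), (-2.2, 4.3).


x range: [-28.7, 16.8]
y range: [-23.5, 23.1]
Bounding box: (-28.7,-23.5) to (16.8,23.1)

(-28.7,-23.5) to (16.8,23.1)


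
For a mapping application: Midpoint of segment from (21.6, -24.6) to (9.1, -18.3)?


M = ((21.6+9.1)/2, ((-24.6)+(-18.3))/2)
= (15.35, -21.45)

(15.35, -21.45)


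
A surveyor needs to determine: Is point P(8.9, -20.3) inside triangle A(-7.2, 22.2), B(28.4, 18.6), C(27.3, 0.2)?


Cross products: AB x AP = -1455.04, BC x BP = -316.01, CA x CP = 1112.05
All same sign? no

No, outside


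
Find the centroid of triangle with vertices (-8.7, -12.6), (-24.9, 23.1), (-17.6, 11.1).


Centroid = ((x_A+x_B+x_C)/3, (y_A+y_B+y_C)/3)
= (((-8.7)+(-24.9)+(-17.6))/3, ((-12.6)+23.1+11.1)/3)
= (-17.0667, 7.2)

(-17.0667, 7.2)


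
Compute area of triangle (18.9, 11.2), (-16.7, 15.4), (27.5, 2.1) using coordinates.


Area = |x_A(y_B-y_C) + x_B(y_C-y_A) + x_C(y_A-y_B)|/2
= |251.37 + 151.97 + (-115.5)|/2
= 287.84/2 = 143.92

143.92


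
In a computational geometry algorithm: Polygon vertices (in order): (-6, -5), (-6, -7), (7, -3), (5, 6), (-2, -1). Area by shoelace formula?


Shoelace sum: ((-6)*(-7) - (-6)*(-5)) + ((-6)*(-3) - 7*(-7)) + (7*6 - 5*(-3)) + (5*(-1) - (-2)*6) + ((-2)*(-5) - (-6)*(-1))
= 147
Area = |147|/2 = 73.5

73.5


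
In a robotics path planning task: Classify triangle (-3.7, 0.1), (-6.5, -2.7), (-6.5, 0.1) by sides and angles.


Side lengths squared: AB^2=15.68, BC^2=7.84, CA^2=7.84
Sorted: [7.84, 7.84, 15.68]
By sides: Isosceles, By angles: Right

Isosceles, Right


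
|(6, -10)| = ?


|u| = sqrt(6^2 + (-10)^2) = sqrt(136) = 11.6619

11.6619


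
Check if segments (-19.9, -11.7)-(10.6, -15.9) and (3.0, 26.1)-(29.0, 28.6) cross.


Cross products: d1=-925.55, d2=-1111, d3=1249.08, d4=1434.53
d1*d2 < 0 and d3*d4 < 0? no

No, they don't intersect


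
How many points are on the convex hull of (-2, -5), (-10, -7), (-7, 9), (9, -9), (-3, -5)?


Convex hull vertices (CCW): (-10, -7), (9, -9), (-7, 9)
Count = 3

3


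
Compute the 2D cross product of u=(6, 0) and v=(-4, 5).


u x v = u_x*v_y - u_y*v_x = 6*5 - 0*(-4)
= 30 - 0 = 30

30


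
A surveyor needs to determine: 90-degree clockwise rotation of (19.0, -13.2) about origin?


90° CW: (x,y) -> (y, -x)
(19,-13.2) -> (-13.2, -19)

(-13.2, -19)


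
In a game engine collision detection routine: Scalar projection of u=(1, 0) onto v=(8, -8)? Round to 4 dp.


u.v = 8, |v| = sqrt(128) = 11.3137
Scalar projection = u.v / |v| = 8 / sqrt(128) = 0.7071

0.7071


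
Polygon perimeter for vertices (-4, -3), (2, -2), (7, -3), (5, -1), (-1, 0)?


Sides: (-4, -3)->(2, -2): sqrt(37) = 6.082763, (2, -2)->(7, -3): sqrt(26) = 5.09902, (7, -3)->(5, -1): sqrt(8) = 2.828427, (5, -1)->(-1, 0): sqrt(37) = 6.082763, (-1, 0)->(-4, -3): sqrt(18) = 4.242641
Sum = 24.335614
Perimeter = 24.3356

24.3356


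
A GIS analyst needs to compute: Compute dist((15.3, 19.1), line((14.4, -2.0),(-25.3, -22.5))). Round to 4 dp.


|cross product| = 819.22
|line direction| = sqrt(1996.34) = 44.6804
Distance = 819.22/sqrt(1996.34) = 18.3351

18.3351


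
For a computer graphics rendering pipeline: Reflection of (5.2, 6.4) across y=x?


Reflection over y=x: (x,y) -> (y,x)
(5.2, 6.4) -> (6.4, 5.2)

(6.4, 5.2)


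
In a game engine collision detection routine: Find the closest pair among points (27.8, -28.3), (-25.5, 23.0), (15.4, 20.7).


d(P0,P1) = 73.9769, d(P0,P2) = 50.5446, d(P1,P2) = 40.9646
Closest: P1 and P2

Closest pair: (-25.5, 23.0) and (15.4, 20.7), distance = 40.9646


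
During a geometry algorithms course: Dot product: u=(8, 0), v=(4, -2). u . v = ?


u . v = u_x*v_x + u_y*v_y = 8*4 + 0*(-2)
= 32 + 0 = 32

32


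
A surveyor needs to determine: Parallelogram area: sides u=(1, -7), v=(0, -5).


|u x v| = |1*(-5) - (-7)*0|
= |(-5) - 0| = 5

5


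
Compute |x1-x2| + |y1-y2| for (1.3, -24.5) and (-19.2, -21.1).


|1.3-(-19.2)| + |(-24.5)-(-21.1)| = 20.5 + 3.4 = 23.9

23.9


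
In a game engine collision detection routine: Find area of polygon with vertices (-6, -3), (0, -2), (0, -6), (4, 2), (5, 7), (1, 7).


Shoelace sum: ((-6)*(-2) - 0*(-3)) + (0*(-6) - 0*(-2)) + (0*2 - 4*(-6)) + (4*7 - 5*2) + (5*7 - 1*7) + (1*(-3) - (-6)*7)
= 121
Area = |121|/2 = 60.5

60.5


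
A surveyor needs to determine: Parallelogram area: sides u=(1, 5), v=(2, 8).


|u x v| = |1*8 - 5*2|
= |8 - 10| = 2

2


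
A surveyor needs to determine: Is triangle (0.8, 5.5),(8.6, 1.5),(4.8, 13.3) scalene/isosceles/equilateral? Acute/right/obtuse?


Side lengths squared: AB^2=76.84, BC^2=153.68, CA^2=76.84
Sorted: [76.84, 76.84, 153.68]
By sides: Isosceles, By angles: Right

Isosceles, Right


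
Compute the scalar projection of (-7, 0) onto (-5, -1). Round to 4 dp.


u.v = 35, |v| = sqrt(26) = 5.099
Scalar projection = u.v / |v| = 35 / sqrt(26) = 6.8641

6.8641


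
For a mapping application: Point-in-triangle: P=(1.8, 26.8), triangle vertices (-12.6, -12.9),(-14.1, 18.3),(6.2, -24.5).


Cross products: AB x AP = -508.83, BC x BP = 853.07, CA x CP = -913.4
All same sign? no

No, outside


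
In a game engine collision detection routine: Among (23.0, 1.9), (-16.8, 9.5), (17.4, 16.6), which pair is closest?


d(P0,P1) = 40.5191, d(P0,P2) = 15.7305, d(P1,P2) = 34.9292
Closest: P0 and P2

Closest pair: (23.0, 1.9) and (17.4, 16.6), distance = 15.7305


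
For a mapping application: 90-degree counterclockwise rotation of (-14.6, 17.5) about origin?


90° CCW: (x,y) -> (-y, x)
(-14.6,17.5) -> (-17.5, -14.6)

(-17.5, -14.6)


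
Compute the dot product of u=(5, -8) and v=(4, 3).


u . v = u_x*v_x + u_y*v_y = 5*4 + (-8)*3
= 20 + (-24) = -4

-4


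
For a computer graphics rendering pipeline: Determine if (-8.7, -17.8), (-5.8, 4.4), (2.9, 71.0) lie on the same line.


Cross product: ((-5.8)-(-8.7))*(71-(-17.8)) - (4.4-(-17.8))*(2.9-(-8.7))
= 0

Yes, collinear


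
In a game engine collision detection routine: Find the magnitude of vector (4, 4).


|u| = sqrt(4^2 + 4^2) = sqrt(32) = 5.6569

5.6569


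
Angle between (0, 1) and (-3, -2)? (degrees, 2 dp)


u.v = -2, |u| = sqrt(1) = 1, |v| = sqrt(13) = 3.6056
cos(theta) = u.v/(|u||v|) = -2/sqrt(13) = -0.5547
theta = acos(-0.5547) = 123.69 degrees

123.69 degrees


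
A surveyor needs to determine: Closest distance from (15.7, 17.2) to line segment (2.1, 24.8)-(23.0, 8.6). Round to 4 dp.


Project P onto AB: t = 0.5826 (clamped to [0,1])
Closest point on segment: (14.2757, 15.3624)
Distance: 2.325

2.325


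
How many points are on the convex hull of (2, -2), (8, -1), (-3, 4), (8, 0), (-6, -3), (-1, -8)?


Convex hull vertices (CCW): (-6, -3), (-1, -8), (8, -1), (8, 0), (-3, 4)
Count = 5

5


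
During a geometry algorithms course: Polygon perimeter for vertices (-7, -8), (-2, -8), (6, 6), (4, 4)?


Sides: (-7, -8)->(-2, -8): sqrt(25) = 5, (-2, -8)->(6, 6): sqrt(260) = 16.124515, (6, 6)->(4, 4): sqrt(8) = 2.828427, (4, 4)->(-7, -8): sqrt(265) = 16.278821
Sum = 40.231763
Perimeter = 40.2318

40.2318


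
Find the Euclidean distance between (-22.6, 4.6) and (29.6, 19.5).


dx=52.2, dy=14.9
d^2 = 52.2^2 + 14.9^2 = 2946.85
d = sqrt(2946.85) = 54.2849

54.2849


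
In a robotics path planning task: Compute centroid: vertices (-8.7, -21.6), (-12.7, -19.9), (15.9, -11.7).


Centroid = ((x_A+x_B+x_C)/3, (y_A+y_B+y_C)/3)
= (((-8.7)+(-12.7)+15.9)/3, ((-21.6)+(-19.9)+(-11.7))/3)
= (-1.8333, -17.7333)

(-1.8333, -17.7333)


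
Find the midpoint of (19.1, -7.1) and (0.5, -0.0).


M = ((19.1+0.5)/2, ((-7.1)+0)/2)
= (9.8, -3.55)

(9.8, -3.55)


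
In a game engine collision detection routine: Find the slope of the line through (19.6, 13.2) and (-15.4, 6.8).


slope = (y2-y1)/(x2-x1) = (6.8-13.2)/((-15.4)-19.6) = (-6.4)/(-35) = 0.1829

0.1829


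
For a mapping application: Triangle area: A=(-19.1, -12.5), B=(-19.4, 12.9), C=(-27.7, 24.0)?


Area = |x_A(y_B-y_C) + x_B(y_C-y_A) + x_C(y_A-y_B)|/2
= |212.01 + (-708.1) + 703.58|/2
= 207.49/2 = 103.745

103.745


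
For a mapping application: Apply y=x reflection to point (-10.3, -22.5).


Reflection over y=x: (x,y) -> (y,x)
(-10.3, -22.5) -> (-22.5, -10.3)

(-22.5, -10.3)


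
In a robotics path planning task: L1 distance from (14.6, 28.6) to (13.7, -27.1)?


|14.6-13.7| + |28.6-(-27.1)| = 0.9 + 55.7 = 56.6

56.6


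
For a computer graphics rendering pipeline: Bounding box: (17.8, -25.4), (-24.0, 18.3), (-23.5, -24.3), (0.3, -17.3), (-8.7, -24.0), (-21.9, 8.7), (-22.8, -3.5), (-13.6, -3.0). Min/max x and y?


x range: [-24, 17.8]
y range: [-25.4, 18.3]
Bounding box: (-24,-25.4) to (17.8,18.3)

(-24,-25.4) to (17.8,18.3)


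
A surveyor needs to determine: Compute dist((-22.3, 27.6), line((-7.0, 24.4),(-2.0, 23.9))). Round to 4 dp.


|cross product| = 8.35
|line direction| = sqrt(25.25) = 5.0249
Distance = 8.35/sqrt(25.25) = 1.6617

1.6617


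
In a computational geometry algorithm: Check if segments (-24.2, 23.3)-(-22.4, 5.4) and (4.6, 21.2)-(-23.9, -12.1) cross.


Cross products: d1=-1018.89, d2=-448.8, d3=511.74, d4=-58.35
d1*d2 < 0 and d3*d4 < 0? no

No, they don't intersect


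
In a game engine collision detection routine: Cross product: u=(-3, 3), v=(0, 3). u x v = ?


u x v = u_x*v_y - u_y*v_x = (-3)*3 - 3*0
= (-9) - 0 = -9

-9


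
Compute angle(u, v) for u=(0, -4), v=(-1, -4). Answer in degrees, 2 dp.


u.v = 16, |u| = sqrt(16) = 4, |v| = sqrt(17) = 4.1231
cos(theta) = u.v/(|u||v|) = 16/sqrt(272) = 0.970143
theta = acos(0.970143) = 14.04 degrees

14.04 degrees
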